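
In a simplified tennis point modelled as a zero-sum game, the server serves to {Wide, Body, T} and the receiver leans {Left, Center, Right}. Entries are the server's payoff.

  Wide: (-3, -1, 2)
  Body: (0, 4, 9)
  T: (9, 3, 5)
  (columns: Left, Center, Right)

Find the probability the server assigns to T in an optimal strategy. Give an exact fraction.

2/5

Row minima: Wide → -3, Body → 0, T → 3; maximin = 3.
Column maxima: Left → 9, Center → 4, Right → 9; minimax = 4.
3 ≠ 4, so there is no saddle point; optimal play is mixed.
Wide is strictly dominated by Body, so the server never plays it.
Right is strictly dominated by Center (it gives the server strictly more in every row), so the receiver never plays it.
On the remaining 2×2 (Body, T vs Left, Center):
Let the server play Body with probability p. Expected payoff against Left: 0p + 9(1−p) = −9p + 9; against Center: 4p + 3(1−p) = p + 3.
Setting these equal: −9p + 9 = p + 3 ⇒ −10p = -6 ⇒ p = 3/5, and the value is (-9)·(3/5) + 9 = 18/5.
For the receiver: with q = P(Left), equating Body's and T's payoffs gives −4q + 4 = 6q + 3 ⇒ q = 1/10.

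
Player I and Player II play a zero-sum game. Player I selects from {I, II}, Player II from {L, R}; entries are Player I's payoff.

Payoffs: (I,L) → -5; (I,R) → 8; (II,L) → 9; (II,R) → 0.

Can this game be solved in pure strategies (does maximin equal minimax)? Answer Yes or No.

No

Row minima: I → -5, II → 0; maximin = 0.
Column maxima: L → 9, R → 8; minimax = 8.
0 ≠ 8, so no pure-strategy equilibrium exists.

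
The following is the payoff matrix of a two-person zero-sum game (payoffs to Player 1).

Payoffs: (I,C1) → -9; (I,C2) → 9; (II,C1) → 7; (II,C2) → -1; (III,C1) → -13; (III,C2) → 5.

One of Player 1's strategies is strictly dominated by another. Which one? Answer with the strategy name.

I gives a strictly higher payoff than III against every column: -9 > -13, 9 > 5.
So III is strictly dominated and Player 1 never plays it.

III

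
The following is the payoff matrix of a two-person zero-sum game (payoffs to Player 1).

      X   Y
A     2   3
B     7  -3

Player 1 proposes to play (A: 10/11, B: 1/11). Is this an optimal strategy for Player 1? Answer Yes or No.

Against X this mix gives (10/11)·2 + (1/11)·7 = 27/11.
Against Y this mix gives (10/11)·3 + (1/11)·(-3) = 27/11.
All of Player 2's active replies (X, Y) yield 27/11, and no column does worse for Player 1. The mix makes Player 2 indifferent and guarantees 27/11, so it is optimal.

Yes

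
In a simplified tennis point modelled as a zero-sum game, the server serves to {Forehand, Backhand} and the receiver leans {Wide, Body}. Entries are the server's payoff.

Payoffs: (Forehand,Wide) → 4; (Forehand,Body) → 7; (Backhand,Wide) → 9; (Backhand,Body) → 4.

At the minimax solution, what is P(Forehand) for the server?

5/8

Row minima: Forehand → 4, Backhand → 4; maximin = 4.
Column maxima: Wide → 9, Body → 7; minimax = 7.
4 ≠ 7, so there is no saddle point; optimal play is mixed.
Let the server play Forehand with probability p. Expected payoff against Wide: 4p + 9(1−p) = −5p + 9; against Body: 7p + 4(1−p) = 3p + 4.
Setting these equal: −5p + 9 = 3p + 4 ⇒ −8p = -5 ⇒ p = 5/8, and the value is (-5)·(5/8) + 9 = 47/8.
For the receiver: with q = P(Wide), equating Forehand's and Backhand's payoffs gives −3q + 7 = 5q + 4 ⇒ q = 3/8.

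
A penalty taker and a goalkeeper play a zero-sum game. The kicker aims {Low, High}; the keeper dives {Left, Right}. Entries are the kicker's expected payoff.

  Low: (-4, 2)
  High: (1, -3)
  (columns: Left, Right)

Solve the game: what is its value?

Row minima: Low → -4, High → -3; maximin = -3.
Column maxima: Left → 1, Right → 2; minimax = 1.
-3 ≠ 1, so there is no saddle point; optimal play is mixed.
Let the kicker play Low with probability p. Expected payoff against Left: (-4)p + 1(1−p) = −5p + 1; against Right: 2p + (-3)(1−p) = 5p − 3.
Setting these equal: −5p + 1 = 5p − 3 ⇒ −10p = -4 ⇒ p = 2/5, and the value is (-5)·(2/5) + 1 = -1.
For the keeper: with q = P(Left), equating Low's and High's payoffs gives −6q + 2 = 4q − 3 ⇒ q = 1/2.

-1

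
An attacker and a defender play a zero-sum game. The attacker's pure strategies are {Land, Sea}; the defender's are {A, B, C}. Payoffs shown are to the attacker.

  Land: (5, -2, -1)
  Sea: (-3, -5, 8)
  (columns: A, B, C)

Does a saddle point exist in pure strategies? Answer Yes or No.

Yes

Row minima: Land → -2, Sea → -5; maximin = -2.
Column maxima: A → 5, B → -2, C → 8; minimax = -2.
maximin = minimax = -2, so a saddle point exists.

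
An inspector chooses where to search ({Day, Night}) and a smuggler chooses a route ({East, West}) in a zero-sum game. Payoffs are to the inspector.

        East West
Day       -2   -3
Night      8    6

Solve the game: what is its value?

Row minima: Day → -3, Night → 6; maximin = 6.
Column maxima: East → 8, West → 6; minimax = 6.
Since maximin = minimax = 6, there is a saddle point and the value is 6.

6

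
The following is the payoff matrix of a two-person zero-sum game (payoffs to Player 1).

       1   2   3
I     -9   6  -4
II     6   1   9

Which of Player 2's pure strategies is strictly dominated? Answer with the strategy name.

3

1 holds Player 1's payoff strictly below 3 in every row: -9 < -4, 6 < 9.
So 3 is strictly dominated for Player 2.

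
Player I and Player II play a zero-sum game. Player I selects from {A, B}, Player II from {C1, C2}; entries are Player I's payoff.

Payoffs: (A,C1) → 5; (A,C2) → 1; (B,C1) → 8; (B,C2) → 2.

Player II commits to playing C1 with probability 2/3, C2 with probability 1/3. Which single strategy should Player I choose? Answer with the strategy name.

B

Expected payoff of A: (2/3)·5 + (1/3)·1 = 11/3.
Expected payoff of B: (2/3)·8 + (1/3)·2 = 6.
The largest is 6, so Player I's best response is B.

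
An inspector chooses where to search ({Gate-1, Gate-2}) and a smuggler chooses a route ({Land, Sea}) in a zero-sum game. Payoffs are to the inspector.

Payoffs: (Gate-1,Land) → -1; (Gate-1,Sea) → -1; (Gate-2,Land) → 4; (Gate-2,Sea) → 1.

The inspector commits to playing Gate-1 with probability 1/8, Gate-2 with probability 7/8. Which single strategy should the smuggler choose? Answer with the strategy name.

Sea

If the smuggler plays Land, the inspector's expected payoff is (1/8)·(-1) + (7/8)·4 = 27/8.
If the smuggler plays Sea, the inspector's expected payoff is (1/8)·(-1) + (7/8)·1 = 3/4.
The smuggler minimizes the inspector's payoff; the smallest is 3/4, so the best response is Sea.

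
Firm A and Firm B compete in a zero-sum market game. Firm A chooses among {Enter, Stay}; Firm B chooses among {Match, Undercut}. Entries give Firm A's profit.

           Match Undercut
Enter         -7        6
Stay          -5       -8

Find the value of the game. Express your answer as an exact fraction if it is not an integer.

Row minima: Enter → -7, Stay → -8; maximin = -7.
Column maxima: Match → -5, Undercut → 6; minimax = -5.
-7 ≠ -5, so there is no saddle point; optimal play is mixed.
Let Firm A play Enter with probability p. Expected payoff against Match: (-7)p + (-5)(1−p) = −2p − 5; against Undercut: 6p + (-8)(1−p) = 14p − 8.
Setting these equal: −2p − 5 = 14p − 8 ⇒ −16p = -3 ⇒ p = 3/16, and the value is (-2)·(3/16) − 5 = -43/8.
For Firm B: with q = P(Match), equating Enter's and Stay's payoffs gives −13q + 6 = 3q − 8 ⇒ q = 7/8.

-43/8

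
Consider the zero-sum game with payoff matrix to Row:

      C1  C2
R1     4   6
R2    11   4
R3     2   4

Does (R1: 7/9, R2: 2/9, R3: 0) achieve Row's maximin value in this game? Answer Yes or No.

Against C1 this mix gives (7/9)·4 + (2/9)·11 = 50/9.
Against C2 this mix gives (7/9)·6 + (2/9)·4 = 50/9.
All of Column's active replies (C1, C2) yield 50/9, and no column does worse for Row. The mix makes Column indifferent and guarantees 50/9, so it is optimal.

Yes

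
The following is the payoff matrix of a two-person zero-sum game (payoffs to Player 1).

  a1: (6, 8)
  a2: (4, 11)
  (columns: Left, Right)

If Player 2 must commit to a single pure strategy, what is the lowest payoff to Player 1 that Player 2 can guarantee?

Column maxima: Left → 6, Right → 11.
The smallest of these is 6.

6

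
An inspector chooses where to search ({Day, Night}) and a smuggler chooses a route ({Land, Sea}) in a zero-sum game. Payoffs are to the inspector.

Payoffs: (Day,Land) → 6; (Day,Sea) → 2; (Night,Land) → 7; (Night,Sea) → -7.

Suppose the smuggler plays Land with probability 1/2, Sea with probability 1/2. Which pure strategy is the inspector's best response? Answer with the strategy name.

Day

Expected payoff of Day: (1/2)·6 + (1/2)·2 = 4.
Expected payoff of Night: (1/2)·7 + (1/2)·(-7) = 0.
The largest is 4, so the inspector's best response is Day.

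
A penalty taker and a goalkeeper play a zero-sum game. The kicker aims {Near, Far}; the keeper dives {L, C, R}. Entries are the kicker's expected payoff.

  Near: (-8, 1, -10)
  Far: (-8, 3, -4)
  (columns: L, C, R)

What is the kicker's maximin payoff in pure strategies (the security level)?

Row minima: Near → -10, Far → -8.
The best of these is -8.

-8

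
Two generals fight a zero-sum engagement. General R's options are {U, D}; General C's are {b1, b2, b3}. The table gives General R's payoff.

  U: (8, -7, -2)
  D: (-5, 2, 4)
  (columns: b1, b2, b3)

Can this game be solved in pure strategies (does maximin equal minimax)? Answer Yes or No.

No

Row minima: U → -7, D → -5; maximin = -5.
Column maxima: b1 → 8, b2 → 2, b3 → 4; minimax = 2.
-5 ≠ 2, so no pure-strategy equilibrium exists.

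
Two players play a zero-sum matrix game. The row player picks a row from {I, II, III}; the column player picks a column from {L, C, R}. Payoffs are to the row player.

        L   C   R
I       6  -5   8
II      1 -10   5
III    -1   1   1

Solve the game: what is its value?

1/13

Row minima: I → -5, II → -10, III → -1; maximin = -1.
Column maxima: L → 6, C → 1, R → 8; minimax = 1.
-1 ≠ 1, so there is no saddle point; optimal play is mixed.
II is strictly dominated by I, so the row player never plays it.
R is strictly dominated by L (it gives the row player strictly more in every row), so the column player never plays it.
On the remaining 2×2 (I, III vs L, C):
Let the row player play I with probability p. Expected payoff against L: 6p + (-1)(1−p) = 7p − 1; against C: (-5)p + 1(1−p) = −6p + 1.
Setting these equal: 7p − 1 = −6p + 1 ⇒ 13p = 2 ⇒ p = 2/13, and the value is (7)·(2/13) − 1 = 1/13.
For the column player: with q = P(L), equating I's and III's payoffs gives 11q − 5 = −2q + 1 ⇒ q = 6/13.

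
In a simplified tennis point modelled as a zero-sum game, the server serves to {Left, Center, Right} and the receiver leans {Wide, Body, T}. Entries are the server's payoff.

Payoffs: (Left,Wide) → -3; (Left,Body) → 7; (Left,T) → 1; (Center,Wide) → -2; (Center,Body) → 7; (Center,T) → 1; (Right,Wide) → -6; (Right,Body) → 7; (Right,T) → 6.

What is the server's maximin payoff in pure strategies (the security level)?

Row minima: Left → -3, Center → -2, Right → -6.
The best of these is -2.

-2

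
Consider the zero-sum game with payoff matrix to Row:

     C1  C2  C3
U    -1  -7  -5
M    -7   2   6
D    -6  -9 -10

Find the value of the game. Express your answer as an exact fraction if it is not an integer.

-17/5

Row minima: U → -7, M → -7, D → -10; maximin = -7.
Column maxima: C1 → -1, C2 → 2, C3 → 6; minimax = -1.
-7 ≠ -1, so there is no saddle point; optimal play is mixed.
D is strictly dominated by U, so Row never plays it.
With D eliminated, C3 is strictly dominated by C2 (it gives Row strictly more in every remaining row), so Column never plays it.
On the remaining 2×2 (U, M vs C1, C2):
Let Row play U with probability p. Expected payoff against C1: (-1)p + (-7)(1−p) = 6p − 7; against C2: (-7)p + 2(1−p) = −9p + 2.
Setting these equal: 6p − 7 = −9p + 2 ⇒ 15p = 9 ⇒ p = 3/5, and the value is (6)·(3/5) − 7 = -17/5.
For Column: with q = P(C1), equating U's and M's payoffs gives 6q − 7 = −9q + 2 ⇒ q = 3/5.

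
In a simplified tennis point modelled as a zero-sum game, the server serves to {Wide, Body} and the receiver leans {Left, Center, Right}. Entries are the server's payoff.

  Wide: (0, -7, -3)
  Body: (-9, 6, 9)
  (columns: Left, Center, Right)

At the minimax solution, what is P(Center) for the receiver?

9/22

Row minima: Wide → -7, Body → -9; maximin = -7.
Column maxima: Left → 0, Center → 6, Right → 9; minimax = 0.
-7 ≠ 0, so there is no saddle point; optimal play is mixed.
Right is strictly dominated by Center (it gives the server strictly more in every row), so the receiver never plays it.
On the remaining 2×2 (Wide, Body vs Left, Center):
Let the server play Wide with probability p. Expected payoff against Left: 0p + (-9)(1−p) = 9p − 9; against Center: (-7)p + 6(1−p) = −13p + 6.
Setting these equal: 9p − 9 = −13p + 6 ⇒ 22p = 15 ⇒ p = 15/22, and the value is (9)·(15/22) − 9 = -63/22.
For the receiver: with q = P(Left), equating Wide's and Body's payoffs gives 7q − 7 = −15q + 6 ⇒ q = 13/22.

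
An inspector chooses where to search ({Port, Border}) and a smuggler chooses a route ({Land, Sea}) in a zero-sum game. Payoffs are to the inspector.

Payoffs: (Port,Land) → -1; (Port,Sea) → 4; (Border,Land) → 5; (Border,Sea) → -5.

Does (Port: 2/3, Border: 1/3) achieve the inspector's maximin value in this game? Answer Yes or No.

Yes

Against Land this mix gives (2/3)·(-1) + (1/3)·5 = 1.
Against Sea this mix gives (2/3)·4 + (1/3)·(-5) = 1.
All of the smuggler's active replies (Land, Sea) yield 1, and no column does worse for the inspector. The mix makes the smuggler indifferent and guarantees 1, so it is optimal.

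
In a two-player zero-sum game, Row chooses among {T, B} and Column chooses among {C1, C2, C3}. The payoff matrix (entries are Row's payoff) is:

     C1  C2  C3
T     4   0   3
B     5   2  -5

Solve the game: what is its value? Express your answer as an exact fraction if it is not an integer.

Row minima: T → 0, B → -5; maximin = 0.
Column maxima: C1 → 5, C2 → 2, C3 → 3; minimax = 2.
0 ≠ 2, so there is no saddle point; optimal play is mixed.
C1 is strictly dominated by C2 (it gives Row strictly more in every row), so Column never plays it.
On the remaining 2×2 (T, B vs C2, C3):
Let Row play T with probability p. Expected payoff against C2: 0p + 2(1−p) = −2p + 2; against C3: 3p + (-5)(1−p) = 8p − 5.
Setting these equal: −2p + 2 = 8p − 5 ⇒ −10p = -7 ⇒ p = 7/10, and the value is (-2)·(7/10) + 2 = 3/5.
For Column: with q = P(C2), equating T's and B's payoffs gives −3q + 3 = 7q − 5 ⇒ q = 4/5.

3/5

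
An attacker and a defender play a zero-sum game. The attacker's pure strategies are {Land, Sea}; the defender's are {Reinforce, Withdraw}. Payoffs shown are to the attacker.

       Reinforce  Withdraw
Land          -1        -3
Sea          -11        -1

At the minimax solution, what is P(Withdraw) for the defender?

Row minima: Land → -3, Sea → -11; maximin = -3.
Column maxima: Reinforce → -1, Withdraw → -1; minimax = -1.
-3 ≠ -1, so there is no saddle point; optimal play is mixed.
Let the attacker play Land with probability p. Expected payoff against Reinforce: (-1)p + (-11)(1−p) = 10p − 11; against Withdraw: (-3)p + (-1)(1−p) = −2p − 1.
Setting these equal: 10p − 11 = −2p − 1 ⇒ 12p = 10 ⇒ p = 5/6, and the value is (10)·(5/6) − 11 = -8/3.
For the defender: with q = P(Reinforce), equating Land's and Sea's payoffs gives 2q − 3 = −10q − 1 ⇒ q = 1/6.

5/6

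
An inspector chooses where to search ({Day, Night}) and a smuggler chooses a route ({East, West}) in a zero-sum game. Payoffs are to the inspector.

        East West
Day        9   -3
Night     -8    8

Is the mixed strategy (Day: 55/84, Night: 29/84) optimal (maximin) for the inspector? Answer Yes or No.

Against East this mix gives (55/84)·9 + (29/84)·(-8) = 263/84.
Against West this mix gives (55/84)·(-3) + (29/84)·8 = 67/84.
The smuggler will play West, holding the inspector to 67/84. Shifting weight toward the row that does better against West would raise this floor (the equalizing mix achieves 12/7 against both West and East), so the proposed strategy is not optimal.

No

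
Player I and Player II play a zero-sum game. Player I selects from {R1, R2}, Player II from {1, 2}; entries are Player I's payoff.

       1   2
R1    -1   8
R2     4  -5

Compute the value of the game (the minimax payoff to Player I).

3/2

Row minima: R1 → -1, R2 → -5; maximin = -1.
Column maxima: 1 → 4, 2 → 8; minimax = 4.
-1 ≠ 4, so there is no saddle point; optimal play is mixed.
Let Player I play R1 with probability p. Expected payoff against 1: (-1)p + 4(1−p) = −5p + 4; against 2: 8p + (-5)(1−p) = 13p − 5.
Setting these equal: −5p + 4 = 13p − 5 ⇒ −18p = -9 ⇒ p = 1/2, and the value is (-5)·(1/2) + 4 = 3/2.
For Player II: with q = P(1), equating R1's and R2's payoffs gives −9q + 8 = 9q − 5 ⇒ q = 13/18.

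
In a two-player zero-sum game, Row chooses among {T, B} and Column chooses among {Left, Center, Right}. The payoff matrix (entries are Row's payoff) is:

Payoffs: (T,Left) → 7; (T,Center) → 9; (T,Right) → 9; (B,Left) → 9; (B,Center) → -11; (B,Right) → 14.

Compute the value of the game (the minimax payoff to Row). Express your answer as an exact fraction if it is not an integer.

Row minima: T → 7, B → -11; maximin = 7.
Column maxima: Left → 9, Center → 9, Right → 14; minimax = 9.
7 ≠ 9, so there is no saddle point; optimal play is mixed.
Right is strictly dominated by Left (it gives Row strictly more in every row), so Column never plays it.
On the remaining 2×2 (T, B vs Left, Center):
Let Row play T with probability p. Expected payoff against Left: 7p + 9(1−p) = −2p + 9; against Center: 9p + (-11)(1−p) = 20p − 11.
Setting these equal: −2p + 9 = 20p − 11 ⇒ −22p = -20 ⇒ p = 10/11, and the value is (-2)·(10/11) + 9 = 79/11.
For Column: with q = P(Left), equating T's and B's payoffs gives −2q + 9 = 20q − 11 ⇒ q = 10/11.

79/11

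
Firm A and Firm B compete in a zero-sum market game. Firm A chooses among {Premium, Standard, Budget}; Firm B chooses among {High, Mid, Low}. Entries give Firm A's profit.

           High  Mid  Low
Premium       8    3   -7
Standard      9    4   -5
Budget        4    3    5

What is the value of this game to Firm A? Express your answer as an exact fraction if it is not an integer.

35/11

Row minima: Premium → -7, Standard → -5, Budget → 3; maximin = 3.
Column maxima: High → 9, Mid → 4, Low → 5; minimax = 4.
3 ≠ 4, so there is no saddle point; optimal play is mixed.
Premium is strictly dominated by Standard, so Firm A never plays it.
High is strictly dominated by Mid (it gives Firm A strictly more in every row), so Firm B never plays it.
On the remaining 2×2 (Standard, Budget vs Mid, Low):
Let Firm A play Standard with probability p. Expected payoff against Mid: 4p + 3(1−p) = p + 3; against Low: (-5)p + 5(1−p) = −10p + 5.
Setting these equal: p + 3 = −10p + 5 ⇒ 11p = 2 ⇒ p = 2/11, and the value is (1)·(2/11) + 3 = 35/11.
For Firm B: with q = P(Mid), equating Standard's and Budget's payoffs gives 9q − 5 = −2q + 5 ⇒ q = 10/11.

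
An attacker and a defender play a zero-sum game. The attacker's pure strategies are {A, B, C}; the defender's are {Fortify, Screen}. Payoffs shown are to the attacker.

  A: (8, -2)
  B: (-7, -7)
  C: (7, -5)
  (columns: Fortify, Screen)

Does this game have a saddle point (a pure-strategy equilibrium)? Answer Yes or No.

Row minima: A → -2, B → -7, C → -5; maximin = -2.
Column maxima: Fortify → 8, Screen → -2; minimax = -2.
maximin = minimax = -2, so a saddle point exists.

Yes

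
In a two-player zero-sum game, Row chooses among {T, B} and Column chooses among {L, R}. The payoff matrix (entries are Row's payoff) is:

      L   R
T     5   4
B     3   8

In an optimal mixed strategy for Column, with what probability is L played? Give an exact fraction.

Row minima: T → 4, B → 3; maximin = 4.
Column maxima: L → 5, R → 8; minimax = 5.
4 ≠ 5, so there is no saddle point; optimal play is mixed.
Let Row play T with probability p. Expected payoff against L: 5p + 3(1−p) = 2p + 3; against R: 4p + 8(1−p) = −4p + 8.
Setting these equal: 2p + 3 = −4p + 8 ⇒ 6p = 5 ⇒ p = 5/6, and the value is (2)·(5/6) + 3 = 14/3.
For Column: with q = P(L), equating T's and B's payoffs gives q + 4 = −5q + 8 ⇒ q = 2/3.

2/3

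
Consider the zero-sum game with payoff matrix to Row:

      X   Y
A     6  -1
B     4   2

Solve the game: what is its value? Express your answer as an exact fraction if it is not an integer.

Row minima: A → -1, B → 2; maximin = 2.
Column maxima: X → 6, Y → 2; minimax = 2.
Since maximin = minimax = 2, there is a saddle point and the value is 2.

2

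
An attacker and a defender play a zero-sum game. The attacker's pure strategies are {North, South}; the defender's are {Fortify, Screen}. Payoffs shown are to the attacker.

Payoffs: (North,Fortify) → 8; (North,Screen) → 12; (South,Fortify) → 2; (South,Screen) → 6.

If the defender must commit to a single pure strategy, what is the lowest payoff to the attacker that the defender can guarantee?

8

Column maxima: Fortify → 8, Screen → 12.
The smallest of these is 8.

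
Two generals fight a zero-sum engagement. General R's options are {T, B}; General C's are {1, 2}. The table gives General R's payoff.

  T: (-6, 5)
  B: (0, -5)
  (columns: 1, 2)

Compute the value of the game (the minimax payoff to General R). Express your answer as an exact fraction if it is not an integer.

-15/8

Row minima: T → -6, B → -5; maximin = -5.
Column maxima: 1 → 0, 2 → 5; minimax = 0.
-5 ≠ 0, so there is no saddle point; optimal play is mixed.
Let General R play T with probability p. Expected payoff against 1: (-6)p + 0(1−p) = −6p; against 2: 5p + (-5)(1−p) = 10p − 5.
Setting these equal: −6p = 10p − 5 ⇒ −16p = -5 ⇒ p = 5/16, and the value is (-6)·(5/16) = -15/8.
For General C: with q = P(1), equating T's and B's payoffs gives −11q + 5 = 5q − 5 ⇒ q = 5/8.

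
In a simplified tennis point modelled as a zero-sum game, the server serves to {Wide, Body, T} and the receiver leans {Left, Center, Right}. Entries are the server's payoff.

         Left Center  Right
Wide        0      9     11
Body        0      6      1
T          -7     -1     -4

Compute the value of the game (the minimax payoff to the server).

0

Row minima: Wide → 0, Body → 0, T → -7; maximin = 0.
Column maxima: Left → 0, Center → 9, Right → 11; minimax = 0.
Since maximin = minimax = 0, there is a saddle point and the value is 0.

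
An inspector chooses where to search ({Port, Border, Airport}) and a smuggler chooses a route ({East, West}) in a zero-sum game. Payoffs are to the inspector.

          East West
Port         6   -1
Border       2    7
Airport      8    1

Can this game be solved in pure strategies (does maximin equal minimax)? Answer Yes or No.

Row minima: Port → -1, Border → 2, Airport → 1; maximin = 2.
Column maxima: East → 8, West → 7; minimax = 7.
2 ≠ 7, so no pure-strategy equilibrium exists.

No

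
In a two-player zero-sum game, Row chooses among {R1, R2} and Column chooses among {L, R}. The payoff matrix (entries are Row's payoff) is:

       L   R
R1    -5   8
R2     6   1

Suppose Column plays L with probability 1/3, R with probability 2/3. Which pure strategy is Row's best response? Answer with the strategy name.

Expected payoff of R1: (1/3)·(-5) + (2/3)·8 = 11/3.
Expected payoff of R2: (1/3)·6 + (2/3)·1 = 8/3.
The largest is 11/3, so Row's best response is R1.

R1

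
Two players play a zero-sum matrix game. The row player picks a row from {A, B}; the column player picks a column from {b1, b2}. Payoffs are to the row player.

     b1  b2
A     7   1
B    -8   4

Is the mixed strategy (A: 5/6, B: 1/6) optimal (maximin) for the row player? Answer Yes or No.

Against b1 this mix gives (5/6)·7 + (1/6)·(-8) = 9/2.
Against b2 this mix gives (5/6)·1 + (1/6)·4 = 3/2.
The column player will play b2, holding the row player to 3/2. Shifting weight toward the row that does better against b2 would raise this floor (the equalizing mix achieves 2 against both b2 and b1), so the proposed strategy is not optimal.

No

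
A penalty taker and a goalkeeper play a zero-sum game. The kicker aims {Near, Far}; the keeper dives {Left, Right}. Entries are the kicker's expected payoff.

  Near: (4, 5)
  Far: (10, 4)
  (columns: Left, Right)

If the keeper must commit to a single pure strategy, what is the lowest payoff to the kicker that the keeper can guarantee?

Column maxima: Left → 10, Right → 5.
The smallest of these is 5.

5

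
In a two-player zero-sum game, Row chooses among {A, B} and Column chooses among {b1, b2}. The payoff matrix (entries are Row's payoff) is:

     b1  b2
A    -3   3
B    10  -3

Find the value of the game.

Row minima: A → -3, B → -3; maximin = -3.
Column maxima: b1 → 10, b2 → 3; minimax = 3.
-3 ≠ 3, so there is no saddle point; optimal play is mixed.
Let Row play A with probability p. Expected payoff against b1: (-3)p + 10(1−p) = −13p + 10; against b2: 3p + (-3)(1−p) = 6p − 3.
Setting these equal: −13p + 10 = 6p − 3 ⇒ −19p = -13 ⇒ p = 13/19, and the value is (-13)·(13/19) + 10 = 21/19.
For Column: with q = P(b1), equating A's and B's payoffs gives −6q + 3 = 13q − 3 ⇒ q = 6/19.

21/19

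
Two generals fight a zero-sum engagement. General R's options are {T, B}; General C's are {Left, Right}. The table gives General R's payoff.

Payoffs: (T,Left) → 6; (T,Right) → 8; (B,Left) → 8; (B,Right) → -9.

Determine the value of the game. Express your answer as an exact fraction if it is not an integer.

Row minima: T → 6, B → -9; maximin = 6.
Column maxima: Left → 8, Right → 8; minimax = 8.
6 ≠ 8, so there is no saddle point; optimal play is mixed.
Let General R play T with probability p. Expected payoff against Left: 6p + 8(1−p) = −2p + 8; against Right: 8p + (-9)(1−p) = 17p − 9.
Setting these equal: −2p + 8 = 17p − 9 ⇒ −19p = -17 ⇒ p = 17/19, and the value is (-2)·(17/19) + 8 = 118/19.
For General C: with q = P(Left), equating T's and B's payoffs gives −2q + 8 = 17q − 9 ⇒ q = 17/19.

118/19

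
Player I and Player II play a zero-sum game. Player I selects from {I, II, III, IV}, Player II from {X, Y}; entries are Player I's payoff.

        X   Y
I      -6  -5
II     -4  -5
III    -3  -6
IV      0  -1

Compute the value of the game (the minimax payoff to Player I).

Row minima: I → -6, II → -5, III → -6, IV → -1; maximin = -1.
Column maxima: X → 0, Y → -1; minimax = -1.
Since maximin = minimax = -1, there is a saddle point and the value is -1.

-1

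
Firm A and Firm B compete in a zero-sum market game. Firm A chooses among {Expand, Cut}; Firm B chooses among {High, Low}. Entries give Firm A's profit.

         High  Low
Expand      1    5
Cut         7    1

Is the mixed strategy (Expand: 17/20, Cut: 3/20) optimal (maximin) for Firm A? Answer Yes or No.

No

Against High this mix gives (17/20)·1 + (3/20)·7 = 19/10.
Against Low this mix gives (17/20)·5 + (3/20)·1 = 22/5.
Firm B will play High, holding Firm A to 19/10. Shifting weight toward the row that does better against High would raise this floor (the equalizing mix achieves 17/5 against both High and Low), so the proposed strategy is not optimal.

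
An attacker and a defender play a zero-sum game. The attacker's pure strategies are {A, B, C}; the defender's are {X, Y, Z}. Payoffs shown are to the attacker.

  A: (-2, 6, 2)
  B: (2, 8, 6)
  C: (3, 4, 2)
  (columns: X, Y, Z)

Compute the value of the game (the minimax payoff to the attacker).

14/5

Row minima: A → -2, B → 2, C → 2; maximin = 2.
Column maxima: X → 3, Y → 8, Z → 6; minimax = 3.
2 ≠ 3, so there is no saddle point; optimal play is mixed.
A is strictly dominated by B, so the attacker never plays it.
Y is strictly dominated by X (it gives the attacker strictly more in every row), so the defender never plays it.
On the remaining 2×2 (B, C vs X, Z):
Let the attacker play B with probability p. Expected payoff against X: 2p + 3(1−p) = −p + 3; against Z: 6p + 2(1−p) = 4p + 2.
Setting these equal: −p + 3 = 4p + 2 ⇒ −5p = -1 ⇒ p = 1/5, and the value is (-1)·(1/5) + 3 = 14/5.
For the defender: with q = P(X), equating B's and C's payoffs gives −4q + 6 = q + 2 ⇒ q = 4/5.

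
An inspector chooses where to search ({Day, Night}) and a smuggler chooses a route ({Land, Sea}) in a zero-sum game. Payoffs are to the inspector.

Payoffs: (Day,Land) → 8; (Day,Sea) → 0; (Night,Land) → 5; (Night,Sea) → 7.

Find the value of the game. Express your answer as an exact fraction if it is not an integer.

Row minima: Day → 0, Night → 5; maximin = 5.
Column maxima: Land → 8, Sea → 7; minimax = 7.
5 ≠ 7, so there is no saddle point; optimal play is mixed.
Let the inspector play Day with probability p. Expected payoff against Land: 8p + 5(1−p) = 3p + 5; against Sea: 0p + 7(1−p) = −7p + 7.
Setting these equal: 3p + 5 = −7p + 7 ⇒ 10p = 2 ⇒ p = 1/5, and the value is (3)·(1/5) + 5 = 28/5.
For the smuggler: with q = P(Land), equating Day's and Night's payoffs gives 8q = −2q + 7 ⇒ q = 7/10.

28/5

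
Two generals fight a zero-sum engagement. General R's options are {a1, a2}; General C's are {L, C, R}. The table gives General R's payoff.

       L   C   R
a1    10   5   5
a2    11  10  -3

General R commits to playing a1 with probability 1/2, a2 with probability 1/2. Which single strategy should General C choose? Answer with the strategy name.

If General C plays L, General R's expected payoff is (1/2)·10 + (1/2)·11 = 21/2.
If General C plays C, General R's expected payoff is (1/2)·5 + (1/2)·10 = 15/2.
If General C plays R, General R's expected payoff is (1/2)·5 + (1/2)·(-3) = 1.
General C minimizes General R's payoff; the smallest is 1, so the best response is R.

R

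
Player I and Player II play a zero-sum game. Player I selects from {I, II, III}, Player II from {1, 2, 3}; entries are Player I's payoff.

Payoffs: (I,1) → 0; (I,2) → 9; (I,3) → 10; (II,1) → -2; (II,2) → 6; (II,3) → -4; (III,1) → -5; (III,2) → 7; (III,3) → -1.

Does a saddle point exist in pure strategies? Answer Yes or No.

Yes

Row minima: I → 0, II → -4, III → -5; maximin = 0.
Column maxima: 1 → 0, 2 → 9, 3 → 10; minimax = 0.
maximin = minimax = 0, so a saddle point exists.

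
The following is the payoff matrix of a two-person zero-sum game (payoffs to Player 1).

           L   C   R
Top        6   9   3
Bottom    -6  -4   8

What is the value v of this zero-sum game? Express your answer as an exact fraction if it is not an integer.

66/17

Row minima: Top → 3, Bottom → -6; maximin = 3.
Column maxima: L → 6, C → 9, R → 8; minimax = 6.
3 ≠ 6, so there is no saddle point; optimal play is mixed.
C is strictly dominated by L (it gives Player 1 strictly more in every row), so Player 2 never plays it.
On the remaining 2×2 (Top, Bottom vs L, R):
Let Player 1 play Top with probability p. Expected payoff against L: 6p + (-6)(1−p) = 12p − 6; against R: 3p + 8(1−p) = −5p + 8.
Setting these equal: 12p − 6 = −5p + 8 ⇒ 17p = 14 ⇒ p = 14/17, and the value is (12)·(14/17) − 6 = 66/17.
For Player 2: with q = P(L), equating Top's and Bottom's payoffs gives 3q + 3 = −14q + 8 ⇒ q = 5/17.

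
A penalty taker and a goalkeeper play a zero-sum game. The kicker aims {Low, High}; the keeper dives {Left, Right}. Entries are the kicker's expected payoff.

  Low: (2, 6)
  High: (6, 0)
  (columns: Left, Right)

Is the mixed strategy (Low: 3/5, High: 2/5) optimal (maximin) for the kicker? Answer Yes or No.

Yes

Against Left this mix gives (3/5)·2 + (2/5)·6 = 18/5.
Against Right this mix gives (3/5)·6 + (2/5)·0 = 18/5.
All of the keeper's active replies (Left, Right) yield 18/5, and no column does worse for the kicker. The mix makes the keeper indifferent and guarantees 18/5, so it is optimal.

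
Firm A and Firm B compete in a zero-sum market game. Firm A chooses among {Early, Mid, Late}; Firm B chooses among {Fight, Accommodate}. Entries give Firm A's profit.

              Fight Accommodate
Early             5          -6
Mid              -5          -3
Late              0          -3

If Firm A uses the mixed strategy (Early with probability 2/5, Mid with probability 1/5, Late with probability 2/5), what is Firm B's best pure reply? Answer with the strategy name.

Accommodate

If Firm B plays Fight, Firm A's expected payoff is (2/5)·5 + (1/5)·(-5) + (2/5)·0 = 1.
If Firm B plays Accommodate, Firm A's expected payoff is (2/5)·(-6) + (1/5)·(-3) + (2/5)·(-3) = -21/5.
Firm B minimizes Firm A's payoff; the smallest is -21/5, so the best response is Accommodate.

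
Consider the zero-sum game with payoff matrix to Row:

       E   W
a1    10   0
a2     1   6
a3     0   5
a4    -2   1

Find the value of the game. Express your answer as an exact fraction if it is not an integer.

4

Row minima: a1 → 0, a2 → 1, a3 → 0, a4 → -2; maximin = 1.
Column maxima: E → 10, W → 6; minimax = 6.
1 ≠ 6, so there is no saddle point; optimal play is mixed.
a3 is strictly dominated by a2, so Row never plays it.
a4 is strictly dominated by a2, so Row never plays it.
On the remaining 2×2 (a1, a2 vs E, W):
Let Row play a1 with probability p. Expected payoff against E: 10p + 1(1−p) = 9p + 1; against W: 0p + 6(1−p) = −6p + 6.
Setting these equal: 9p + 1 = −6p + 6 ⇒ 15p = 5 ⇒ p = 1/3, and the value is (9)·(1/3) + 1 = 4.
For Column: with q = P(E), equating a1's and a2's payoffs gives 10q = −5q + 6 ⇒ q = 2/5.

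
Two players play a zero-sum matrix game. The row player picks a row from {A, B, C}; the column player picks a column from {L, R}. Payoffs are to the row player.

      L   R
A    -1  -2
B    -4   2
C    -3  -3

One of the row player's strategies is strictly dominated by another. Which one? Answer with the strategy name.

A gives a strictly higher payoff than C against every column: -1 > -3, -2 > -3.
So C is strictly dominated and the row player never plays it.

C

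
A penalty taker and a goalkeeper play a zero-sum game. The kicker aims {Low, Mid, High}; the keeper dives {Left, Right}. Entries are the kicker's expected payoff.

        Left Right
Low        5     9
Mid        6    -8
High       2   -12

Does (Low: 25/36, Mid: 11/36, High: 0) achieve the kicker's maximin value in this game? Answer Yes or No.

No

Against Left this mix gives (25/36)·5 + (11/36)·6 = 191/36.
Against Right this mix gives (25/36)·9 + (11/36)·(-8) = 137/36.
The keeper will play Right, holding the kicker to 137/36. Shifting weight toward the row that does better against Right would raise this floor (the equalizing mix achieves 47/9 against both Right and Left), so the proposed strategy is not optimal.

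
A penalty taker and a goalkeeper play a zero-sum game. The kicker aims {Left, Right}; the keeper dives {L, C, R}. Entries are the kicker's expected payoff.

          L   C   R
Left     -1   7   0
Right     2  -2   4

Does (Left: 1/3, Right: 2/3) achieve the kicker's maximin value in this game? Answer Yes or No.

Against L this mix gives (1/3)·(-1) + (2/3)·2 = 1.
Against C this mix gives (1/3)·7 + (2/3)·(-2) = 1.
Against R this mix gives (1/3)·0 + (2/3)·4 = 8/3.
All of the keeper's active replies (L, C) yield 1, and no column does worse for the kicker. The mix makes the keeper indifferent and guarantees 1, so it is optimal.

Yes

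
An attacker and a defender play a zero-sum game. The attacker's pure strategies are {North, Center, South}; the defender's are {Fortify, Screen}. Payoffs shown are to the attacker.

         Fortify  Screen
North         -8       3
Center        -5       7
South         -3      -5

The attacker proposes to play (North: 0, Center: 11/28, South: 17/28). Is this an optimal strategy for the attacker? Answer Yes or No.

Against Fortify this mix gives (11/28)·(-5) + (17/28)·(-3) = -53/14.
Against Screen this mix gives (11/28)·7 + (17/28)·(-5) = -2/7.
The defender will play Fortify, holding the attacker to -53/14. Shifting weight toward the row that does better against Fortify would raise this floor (the equalizing mix achieves -23/7 against both Fortify and Screen), so the proposed strategy is not optimal.

No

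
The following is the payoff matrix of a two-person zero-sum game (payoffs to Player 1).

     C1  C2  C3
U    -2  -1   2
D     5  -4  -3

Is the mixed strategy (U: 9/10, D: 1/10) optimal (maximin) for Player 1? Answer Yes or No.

Yes

Against C1 this mix gives (9/10)·(-2) + (1/10)·5 = -13/10.
Against C2 this mix gives (9/10)·(-1) + (1/10)·(-4) = -13/10.
Against C3 this mix gives (9/10)·2 + (1/10)·(-3) = 3/2.
All of Player 2's active replies (C1, C2) yield -13/10, and no column does worse for Player 1. The mix makes Player 2 indifferent and guarantees -13/10, so it is optimal.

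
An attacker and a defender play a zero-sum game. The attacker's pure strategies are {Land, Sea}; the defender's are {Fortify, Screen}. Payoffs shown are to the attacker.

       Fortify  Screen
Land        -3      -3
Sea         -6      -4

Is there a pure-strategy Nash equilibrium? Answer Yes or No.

Row minima: Land → -3, Sea → -6; maximin = -3.
Column maxima: Fortify → -3, Screen → -3; minimax = -3.
maximin = minimax = -3, so a saddle point exists.

Yes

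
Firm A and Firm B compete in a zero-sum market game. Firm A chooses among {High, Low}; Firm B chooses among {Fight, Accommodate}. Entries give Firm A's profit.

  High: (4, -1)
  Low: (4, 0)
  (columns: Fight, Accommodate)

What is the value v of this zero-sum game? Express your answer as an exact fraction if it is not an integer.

0

Row minima: High → -1, Low → 0; maximin = 0.
Column maxima: Fight → 4, Accommodate → 0; minimax = 0.
Since maximin = minimax = 0, there is a saddle point and the value is 0.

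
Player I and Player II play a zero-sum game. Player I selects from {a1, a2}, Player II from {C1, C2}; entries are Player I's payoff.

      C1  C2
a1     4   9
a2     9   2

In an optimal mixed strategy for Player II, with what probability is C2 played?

Row minima: a1 → 4, a2 → 2; maximin = 4.
Column maxima: C1 → 9, C2 → 9; minimax = 9.
4 ≠ 9, so there is no saddle point; optimal play is mixed.
Let Player I play a1 with probability p. Expected payoff against C1: 4p + 9(1−p) = −5p + 9; against C2: 9p + 2(1−p) = 7p + 2.
Setting these equal: −5p + 9 = 7p + 2 ⇒ −12p = -7 ⇒ p = 7/12, and the value is (-5)·(7/12) + 9 = 73/12.
For Player II: with q = P(C1), equating a1's and a2's payoffs gives −5q + 9 = 7q + 2 ⇒ q = 7/12.

5/12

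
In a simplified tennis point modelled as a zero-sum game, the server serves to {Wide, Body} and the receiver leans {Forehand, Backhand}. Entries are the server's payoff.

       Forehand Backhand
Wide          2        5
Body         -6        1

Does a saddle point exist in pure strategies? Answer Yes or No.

Row minima: Wide → 2, Body → -6; maximin = 2.
Column maxima: Forehand → 2, Backhand → 5; minimax = 2.
maximin = minimax = 2, so a saddle point exists.

Yes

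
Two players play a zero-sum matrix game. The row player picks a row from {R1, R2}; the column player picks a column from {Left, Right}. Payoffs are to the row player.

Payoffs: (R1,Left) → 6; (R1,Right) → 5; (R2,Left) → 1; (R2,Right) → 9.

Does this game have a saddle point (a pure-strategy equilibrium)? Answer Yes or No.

No

Row minima: R1 → 5, R2 → 1; maximin = 5.
Column maxima: Left → 6, Right → 9; minimax = 6.
5 ≠ 6, so no pure-strategy equilibrium exists.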